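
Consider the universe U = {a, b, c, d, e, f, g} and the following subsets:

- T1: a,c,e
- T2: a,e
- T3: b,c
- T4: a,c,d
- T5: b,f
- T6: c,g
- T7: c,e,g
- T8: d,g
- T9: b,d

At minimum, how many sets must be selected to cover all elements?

T1, T5, T8 together cover {a, b, c, d, e, f, g} — every element.
No 2 of the 9 sets cover everything (all 36 pairs fall short), so 3 is minimum.

3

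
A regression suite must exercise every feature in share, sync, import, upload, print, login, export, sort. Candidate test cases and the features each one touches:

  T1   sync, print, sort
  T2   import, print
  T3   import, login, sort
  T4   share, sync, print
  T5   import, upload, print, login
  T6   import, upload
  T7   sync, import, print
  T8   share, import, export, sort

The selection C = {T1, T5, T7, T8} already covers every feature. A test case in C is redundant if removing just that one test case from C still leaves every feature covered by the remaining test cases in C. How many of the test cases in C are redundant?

2

Drop T1: the rest still cover every feature — redundant.
Drop T5: upload, login uncovered — not redundant.
Drop T7: the rest still cover every feature — redundant.
Drop T8: share, export uncovered — not redundant.
2 redundant: T1, T7.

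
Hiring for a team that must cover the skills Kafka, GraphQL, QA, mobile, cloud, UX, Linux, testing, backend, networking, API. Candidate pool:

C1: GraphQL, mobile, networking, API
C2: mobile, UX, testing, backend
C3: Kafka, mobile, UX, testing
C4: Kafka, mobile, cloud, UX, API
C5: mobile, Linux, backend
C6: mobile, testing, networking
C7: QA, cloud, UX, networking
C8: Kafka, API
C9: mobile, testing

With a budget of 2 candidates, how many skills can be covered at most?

Choosing C1, C2 covers {GraphQL, mobile, UX, testing, backend, networking, API} — 7 skills.
No choice of 2 candidates does better; here Kafka, QA, cloud, Linux are left uncovered.

7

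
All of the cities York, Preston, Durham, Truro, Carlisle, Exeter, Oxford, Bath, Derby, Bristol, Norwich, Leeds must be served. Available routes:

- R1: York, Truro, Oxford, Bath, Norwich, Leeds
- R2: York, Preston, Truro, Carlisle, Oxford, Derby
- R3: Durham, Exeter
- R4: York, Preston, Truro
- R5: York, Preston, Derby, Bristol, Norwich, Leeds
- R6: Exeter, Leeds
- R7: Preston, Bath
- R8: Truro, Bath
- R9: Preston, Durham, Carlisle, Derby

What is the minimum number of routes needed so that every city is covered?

4

R1, R2, R3, R5 together cover {York, Preston, Durham, Truro, Carlisle, Exeter, Oxford, Bath, Derby, Bristol, Norwich, Leeds} — every city.
No 3 of the 9 routes cover everything (all 84 triples fall short), so 4 is minimum.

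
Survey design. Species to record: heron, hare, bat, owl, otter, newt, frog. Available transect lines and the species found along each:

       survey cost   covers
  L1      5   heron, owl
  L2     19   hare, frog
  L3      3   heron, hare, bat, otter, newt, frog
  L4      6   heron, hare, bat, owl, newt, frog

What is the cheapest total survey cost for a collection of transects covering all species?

L1, L3 cover every species at survey cost 5 + 3 = 8.
Any cover uses at least 2 transects; among all covering selections none totals below 8.

8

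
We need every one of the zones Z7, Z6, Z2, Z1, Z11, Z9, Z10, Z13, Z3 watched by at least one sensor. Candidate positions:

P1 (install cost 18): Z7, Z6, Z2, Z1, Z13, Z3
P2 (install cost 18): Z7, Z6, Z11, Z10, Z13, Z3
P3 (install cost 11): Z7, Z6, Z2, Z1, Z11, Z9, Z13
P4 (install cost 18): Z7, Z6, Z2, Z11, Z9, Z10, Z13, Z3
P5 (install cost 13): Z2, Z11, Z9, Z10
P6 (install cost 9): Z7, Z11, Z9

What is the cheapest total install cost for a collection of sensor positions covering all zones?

29

P2, P3 cover every zone at install cost 18 + 11 = 29.
Any cover uses at least 2 sensor positions; among all covering selections none totals below 29.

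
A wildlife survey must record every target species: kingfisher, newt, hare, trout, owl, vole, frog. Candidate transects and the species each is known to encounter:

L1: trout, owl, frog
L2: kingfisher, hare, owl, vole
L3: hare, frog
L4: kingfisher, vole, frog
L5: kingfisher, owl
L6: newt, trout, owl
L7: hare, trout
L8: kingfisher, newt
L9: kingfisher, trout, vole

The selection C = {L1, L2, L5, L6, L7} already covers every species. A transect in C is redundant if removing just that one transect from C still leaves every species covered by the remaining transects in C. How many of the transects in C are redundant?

Drop L1: frog uncovered — not redundant.
Drop L2: vole uncovered — not redundant.
Drop L5: the rest still cover every species — redundant.
Drop L6: newt uncovered — not redundant.
Drop L7: the rest still cover every species — redundant.
2 redundant: L5, L7.

2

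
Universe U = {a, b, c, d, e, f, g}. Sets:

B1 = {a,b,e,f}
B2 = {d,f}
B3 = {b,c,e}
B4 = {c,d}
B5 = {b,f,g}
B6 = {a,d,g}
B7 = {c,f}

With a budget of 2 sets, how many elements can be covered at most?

6

Choosing B1, B4 covers {a, b, c, d, e, f} — 6 elements.
No choice of 2 sets does better; here g is left uncovered.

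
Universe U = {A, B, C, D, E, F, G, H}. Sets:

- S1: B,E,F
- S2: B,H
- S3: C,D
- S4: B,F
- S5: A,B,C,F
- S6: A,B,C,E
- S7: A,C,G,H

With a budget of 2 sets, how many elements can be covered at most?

7

Choosing S1, S7 covers {A, B, C, E, F, G, H} — 7 elements.
No choice of 2 sets does better; here D is left uncovered.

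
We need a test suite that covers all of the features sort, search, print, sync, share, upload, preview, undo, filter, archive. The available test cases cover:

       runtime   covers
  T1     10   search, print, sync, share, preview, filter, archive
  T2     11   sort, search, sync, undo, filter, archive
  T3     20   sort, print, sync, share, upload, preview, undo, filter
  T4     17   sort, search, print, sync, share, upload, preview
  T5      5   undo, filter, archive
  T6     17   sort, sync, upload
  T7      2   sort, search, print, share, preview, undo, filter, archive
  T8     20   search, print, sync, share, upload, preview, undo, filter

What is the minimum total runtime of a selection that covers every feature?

T4, T7 cover every feature at runtime 17 + 2 = 19.
Any cover uses at least 2 test cases; among all covering selections none totals below 19.

19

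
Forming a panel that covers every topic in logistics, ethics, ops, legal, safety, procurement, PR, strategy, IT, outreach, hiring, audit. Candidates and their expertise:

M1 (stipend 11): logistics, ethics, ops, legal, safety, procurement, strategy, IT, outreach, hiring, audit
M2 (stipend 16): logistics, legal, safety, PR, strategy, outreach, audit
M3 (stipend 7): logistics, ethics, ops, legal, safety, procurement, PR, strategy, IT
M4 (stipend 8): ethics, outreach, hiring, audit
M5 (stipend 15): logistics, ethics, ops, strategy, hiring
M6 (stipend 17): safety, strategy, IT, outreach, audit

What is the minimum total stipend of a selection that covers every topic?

M3, M4 cover every topic at stipend 7 + 8 = 15.
Any cover uses at least 2 members; among all covering selections none totals below 15.

15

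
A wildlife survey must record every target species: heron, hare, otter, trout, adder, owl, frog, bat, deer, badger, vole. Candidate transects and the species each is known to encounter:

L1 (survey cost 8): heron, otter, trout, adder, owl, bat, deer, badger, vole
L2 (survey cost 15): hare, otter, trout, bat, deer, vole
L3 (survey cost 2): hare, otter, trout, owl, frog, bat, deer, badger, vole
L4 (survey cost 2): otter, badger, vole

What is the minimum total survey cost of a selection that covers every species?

10

L1, L3 cover every species at survey cost 8 + 2 = 10.
Any cover uses at least 2 transects; among all covering selections none totals below 10.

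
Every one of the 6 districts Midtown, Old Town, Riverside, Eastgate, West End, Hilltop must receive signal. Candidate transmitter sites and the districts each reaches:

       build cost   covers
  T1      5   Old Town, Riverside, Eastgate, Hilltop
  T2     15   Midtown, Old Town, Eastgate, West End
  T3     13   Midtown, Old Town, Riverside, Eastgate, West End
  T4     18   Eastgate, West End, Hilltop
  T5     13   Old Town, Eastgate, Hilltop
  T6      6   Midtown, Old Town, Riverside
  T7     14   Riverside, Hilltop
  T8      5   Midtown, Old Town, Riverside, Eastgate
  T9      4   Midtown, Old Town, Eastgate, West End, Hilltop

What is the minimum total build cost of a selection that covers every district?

T1, T9 cover every district at build cost 5 + 4 = 9.
Any cover uses at least 2 transmitter sites; among all covering selections none totals below 9.

9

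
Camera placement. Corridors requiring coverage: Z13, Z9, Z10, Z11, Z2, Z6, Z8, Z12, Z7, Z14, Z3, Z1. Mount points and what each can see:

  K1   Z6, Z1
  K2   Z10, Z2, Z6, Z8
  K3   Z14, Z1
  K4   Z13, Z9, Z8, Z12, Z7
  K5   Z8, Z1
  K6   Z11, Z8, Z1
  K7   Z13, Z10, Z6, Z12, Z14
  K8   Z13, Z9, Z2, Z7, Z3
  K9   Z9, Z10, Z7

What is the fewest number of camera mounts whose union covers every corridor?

K6, K7, K8 together cover {Z13, Z9, Z10, Z11, Z2, Z6, Z8, Z12, Z7, Z14, Z3, Z1} — every corridor.
No 2 of the 9 camera mounts cover everything (all 36 pairs fall short), so 3 is minimum.
Greedy (largest uncovered first) would take K4, K2, K3, K6, K8 — 5 camera mounts — but 3 suffice.

3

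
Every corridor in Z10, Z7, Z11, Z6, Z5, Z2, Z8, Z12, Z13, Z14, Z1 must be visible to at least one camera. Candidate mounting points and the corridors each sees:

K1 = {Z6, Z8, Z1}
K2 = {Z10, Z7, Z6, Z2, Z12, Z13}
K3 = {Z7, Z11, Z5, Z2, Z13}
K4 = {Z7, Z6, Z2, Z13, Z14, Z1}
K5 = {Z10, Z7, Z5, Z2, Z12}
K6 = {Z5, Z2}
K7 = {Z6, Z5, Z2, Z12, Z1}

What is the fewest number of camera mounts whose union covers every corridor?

4

K1, K2, K3, K4 together cover {Z10, Z7, Z11, Z6, Z5, Z2, Z8, Z12, Z13, Z14, Z1} — every corridor.
No 3 of the 7 camera mounts cover everything (all 35 triples fall short), so 4 is minimum.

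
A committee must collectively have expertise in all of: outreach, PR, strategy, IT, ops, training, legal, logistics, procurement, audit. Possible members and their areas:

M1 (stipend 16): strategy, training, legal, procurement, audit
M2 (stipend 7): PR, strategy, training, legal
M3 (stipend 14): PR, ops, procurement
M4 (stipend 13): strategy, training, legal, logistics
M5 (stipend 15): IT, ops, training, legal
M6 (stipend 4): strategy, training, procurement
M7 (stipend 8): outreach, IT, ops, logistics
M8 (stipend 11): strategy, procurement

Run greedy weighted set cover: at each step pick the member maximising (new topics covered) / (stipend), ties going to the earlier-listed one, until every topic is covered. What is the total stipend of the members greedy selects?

35

Pick 1: M6 adds 3 new (strategy, training, procurement) at stipend 4 (ratio 3/4).
Pick 2: M7 adds 4 new (outreach, IT, ops, logistics) at stipend 8 (ratio 4/8).
Pick 3: M2 adds 2 new (PR, legal) at stipend 7 (ratio 2/7).
Pick 4: M1 adds 1 new (audit) at stipend 16 (ratio 1/16).
Greedy total stipend: 4 + 8 + 7 + 16 = 35. (The true optimum is 31, so greedy overshoots here.)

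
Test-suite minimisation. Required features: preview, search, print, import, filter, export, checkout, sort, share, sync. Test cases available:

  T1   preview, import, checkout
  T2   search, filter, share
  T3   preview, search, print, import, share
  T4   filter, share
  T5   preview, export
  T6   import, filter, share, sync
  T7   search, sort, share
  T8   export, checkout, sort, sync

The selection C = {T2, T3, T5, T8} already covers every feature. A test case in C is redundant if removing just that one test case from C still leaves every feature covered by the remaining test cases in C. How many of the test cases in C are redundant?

Drop T2: filter uncovered — not redundant.
Drop T3: print, import uncovered — not redundant.
Drop T5: the rest still cover every feature — redundant.
Drop T8: checkout, sort, sync uncovered — not redundant.
1 redundant: T5.

1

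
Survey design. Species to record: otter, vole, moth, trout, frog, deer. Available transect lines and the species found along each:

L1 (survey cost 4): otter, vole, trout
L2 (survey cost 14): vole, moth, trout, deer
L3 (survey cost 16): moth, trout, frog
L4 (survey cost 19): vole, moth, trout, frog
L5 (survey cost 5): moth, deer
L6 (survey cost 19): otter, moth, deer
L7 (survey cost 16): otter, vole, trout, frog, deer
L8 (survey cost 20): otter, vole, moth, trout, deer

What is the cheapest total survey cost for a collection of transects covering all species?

21

L5, L7 cover every species at survey cost 5 + 16 = 21.
Any cover uses at least 2 transects; among all covering selections none totals below 21.
Greedy by coverage-per-survey cost would pick L1, L5, L3 for 25 — worse than the optimum 21.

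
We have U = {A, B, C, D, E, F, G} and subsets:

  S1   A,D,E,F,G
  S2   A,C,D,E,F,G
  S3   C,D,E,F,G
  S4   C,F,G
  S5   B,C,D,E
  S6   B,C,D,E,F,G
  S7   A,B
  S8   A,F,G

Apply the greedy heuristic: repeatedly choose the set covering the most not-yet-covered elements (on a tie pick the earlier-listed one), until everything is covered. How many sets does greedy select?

Pick 1: S2 covers 6 new elements (A, C, D, E, F, G).
Pick 2: S5 covers 1 new elements (B).
Greedy uses 2 sets.

2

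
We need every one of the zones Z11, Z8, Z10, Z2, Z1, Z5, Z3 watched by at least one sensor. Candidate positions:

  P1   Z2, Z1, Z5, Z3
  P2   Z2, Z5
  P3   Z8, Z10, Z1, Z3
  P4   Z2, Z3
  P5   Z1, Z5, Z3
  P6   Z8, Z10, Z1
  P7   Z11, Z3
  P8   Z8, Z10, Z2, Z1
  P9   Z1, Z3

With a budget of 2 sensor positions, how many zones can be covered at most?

Choosing P1, P3 covers {Z8, Z10, Z2, Z1, Z5, Z3} — 6 zones.
No choice of 2 sensor positions does better; here Z11 is left uncovered.

6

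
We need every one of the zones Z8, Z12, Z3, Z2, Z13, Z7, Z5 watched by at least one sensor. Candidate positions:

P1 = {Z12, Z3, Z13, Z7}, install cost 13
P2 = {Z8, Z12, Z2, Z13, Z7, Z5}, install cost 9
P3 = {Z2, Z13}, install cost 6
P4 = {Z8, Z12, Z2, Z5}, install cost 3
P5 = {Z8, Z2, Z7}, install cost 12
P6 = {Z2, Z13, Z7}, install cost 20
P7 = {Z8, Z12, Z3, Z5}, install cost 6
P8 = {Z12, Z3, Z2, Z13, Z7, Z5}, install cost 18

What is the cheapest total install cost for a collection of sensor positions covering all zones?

P2, P7 cover every zone at install cost 9 + 6 = 15.
Any cover uses at least 2 sensor positions; among all covering selections none totals below 15.
Greedy by coverage-per-install cost would pick P4, P1 for 16 — worse than the optimum 15.

15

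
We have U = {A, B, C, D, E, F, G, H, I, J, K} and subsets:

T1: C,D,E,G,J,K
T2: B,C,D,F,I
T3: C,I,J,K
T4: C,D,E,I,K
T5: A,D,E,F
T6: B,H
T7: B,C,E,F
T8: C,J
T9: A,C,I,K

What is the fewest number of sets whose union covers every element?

T1, T2, T5, T6 together cover {A, B, C, D, E, F, G, H, I, J, K} — every element.
No 3 of the 9 sets cover everything (all 84 triples fall short), so 4 is minimum.

4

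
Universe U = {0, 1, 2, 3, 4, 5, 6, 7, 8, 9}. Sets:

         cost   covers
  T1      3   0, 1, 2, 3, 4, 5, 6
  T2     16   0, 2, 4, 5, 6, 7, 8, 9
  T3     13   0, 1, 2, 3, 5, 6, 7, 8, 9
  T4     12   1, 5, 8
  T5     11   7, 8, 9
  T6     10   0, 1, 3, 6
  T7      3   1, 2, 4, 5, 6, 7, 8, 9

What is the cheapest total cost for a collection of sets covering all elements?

T1, T7 cover every element at cost 3 + 3 = 6.
Any cover uses at least 2 sets; among all covering selections none totals below 6.

6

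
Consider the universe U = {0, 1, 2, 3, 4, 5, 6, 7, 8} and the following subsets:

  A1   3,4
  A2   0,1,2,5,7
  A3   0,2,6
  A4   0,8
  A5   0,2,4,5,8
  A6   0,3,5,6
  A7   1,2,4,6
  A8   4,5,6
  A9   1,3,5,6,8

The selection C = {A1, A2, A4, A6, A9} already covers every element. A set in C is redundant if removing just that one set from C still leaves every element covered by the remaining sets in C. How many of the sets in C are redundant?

Drop A1: 4 uncovered — not redundant.
Drop A2: 2, 7 uncovered — not redundant.
Drop A4: the rest still cover every element — redundant.
Drop A6: the rest still cover every element — redundant.
Drop A9: the rest still cover every element — redundant.
3 redundant: A4, A6, A9.

3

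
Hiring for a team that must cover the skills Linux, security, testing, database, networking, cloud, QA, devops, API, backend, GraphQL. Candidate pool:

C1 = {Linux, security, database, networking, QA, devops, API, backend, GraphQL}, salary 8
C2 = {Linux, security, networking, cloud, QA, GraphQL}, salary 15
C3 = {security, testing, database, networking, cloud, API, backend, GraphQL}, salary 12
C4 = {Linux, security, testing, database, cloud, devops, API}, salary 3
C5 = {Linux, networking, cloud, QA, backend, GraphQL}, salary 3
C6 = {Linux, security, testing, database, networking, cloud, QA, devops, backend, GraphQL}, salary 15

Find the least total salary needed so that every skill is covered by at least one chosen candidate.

6

C4, C5 cover every skill at salary 3 + 3 = 6.
Any cover uses at least 2 candidates; among all covering selections none totals below 6.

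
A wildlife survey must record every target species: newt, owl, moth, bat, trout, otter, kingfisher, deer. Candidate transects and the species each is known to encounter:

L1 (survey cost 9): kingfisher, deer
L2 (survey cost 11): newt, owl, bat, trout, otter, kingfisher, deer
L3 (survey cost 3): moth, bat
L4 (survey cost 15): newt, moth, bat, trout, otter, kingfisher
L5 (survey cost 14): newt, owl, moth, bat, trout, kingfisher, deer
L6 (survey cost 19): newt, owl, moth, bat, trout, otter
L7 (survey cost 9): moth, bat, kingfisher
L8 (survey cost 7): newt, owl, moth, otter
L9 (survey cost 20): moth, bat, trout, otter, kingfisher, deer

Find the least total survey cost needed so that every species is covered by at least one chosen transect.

14

L2, L3 cover every species at survey cost 11 + 3 = 14.
Any cover uses at least 2 transects; among all covering selections none totals below 14.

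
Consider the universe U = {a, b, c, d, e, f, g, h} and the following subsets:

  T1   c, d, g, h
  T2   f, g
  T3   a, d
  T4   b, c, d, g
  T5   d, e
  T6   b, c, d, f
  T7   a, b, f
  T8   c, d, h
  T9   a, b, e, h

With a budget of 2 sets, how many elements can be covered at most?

Choosing T1, T7 covers {a, b, c, d, f, g, h} — 7 elements.
No choice of 2 sets does better; here e is left uncovered.

7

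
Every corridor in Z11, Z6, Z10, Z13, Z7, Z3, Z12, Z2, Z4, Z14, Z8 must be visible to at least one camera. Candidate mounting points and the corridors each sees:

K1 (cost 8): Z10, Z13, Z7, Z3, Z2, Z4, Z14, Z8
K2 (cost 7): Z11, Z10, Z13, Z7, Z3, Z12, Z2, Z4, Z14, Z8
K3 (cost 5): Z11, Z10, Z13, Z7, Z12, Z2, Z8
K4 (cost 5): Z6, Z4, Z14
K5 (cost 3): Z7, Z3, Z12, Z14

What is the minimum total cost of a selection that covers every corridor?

K2, K4 cover every corridor at cost 7 + 5 = 12.
Any cover uses at least 2 camera mounts; among all covering selections none totals below 12.

12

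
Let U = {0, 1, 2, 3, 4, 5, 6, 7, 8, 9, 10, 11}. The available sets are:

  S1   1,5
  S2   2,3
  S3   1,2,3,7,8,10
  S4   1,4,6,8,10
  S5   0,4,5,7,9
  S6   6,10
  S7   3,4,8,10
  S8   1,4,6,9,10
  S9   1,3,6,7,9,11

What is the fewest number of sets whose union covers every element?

S3, S5, S9 together cover {0, 1, 2, 3, 4, 5, 6, 7, 8, 9, 10, 11} — every element.
No 2 of the 9 sets cover everything (all 36 pairs fall short), so 3 is minimum.

3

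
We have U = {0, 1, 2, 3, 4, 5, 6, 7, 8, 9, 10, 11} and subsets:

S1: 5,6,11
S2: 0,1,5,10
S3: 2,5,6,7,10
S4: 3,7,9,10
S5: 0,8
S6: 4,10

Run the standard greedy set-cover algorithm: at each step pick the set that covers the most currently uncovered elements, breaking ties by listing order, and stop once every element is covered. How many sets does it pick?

6

Pick 1: S3 covers 5 new elements (2, 5, 6, 7, 10).
Pick 2: S2 covers 2 new elements (0, 1).
Pick 3: S4 covers 2 new elements (3, 9).
Pick 4: S1 covers 1 new elements (11).
Pick 5: S5 covers 1 new elements (8).
Pick 6: S6 covers 1 new elements (4).
Greedy uses 6 sets.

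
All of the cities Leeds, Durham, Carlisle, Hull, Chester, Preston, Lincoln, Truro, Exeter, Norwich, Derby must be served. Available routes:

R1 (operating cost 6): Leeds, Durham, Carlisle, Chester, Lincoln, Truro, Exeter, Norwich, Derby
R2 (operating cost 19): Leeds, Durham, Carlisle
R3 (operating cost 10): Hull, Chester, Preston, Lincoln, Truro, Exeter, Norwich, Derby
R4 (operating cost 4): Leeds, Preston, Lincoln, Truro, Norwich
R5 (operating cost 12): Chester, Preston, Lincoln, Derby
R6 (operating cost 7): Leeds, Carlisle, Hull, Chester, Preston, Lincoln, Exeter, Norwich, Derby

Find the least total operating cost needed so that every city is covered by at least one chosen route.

R1, R6 cover every city at operating cost 6 + 7 = 13.
Any cover uses at least 2 routes; among all covering selections none totals below 13.

13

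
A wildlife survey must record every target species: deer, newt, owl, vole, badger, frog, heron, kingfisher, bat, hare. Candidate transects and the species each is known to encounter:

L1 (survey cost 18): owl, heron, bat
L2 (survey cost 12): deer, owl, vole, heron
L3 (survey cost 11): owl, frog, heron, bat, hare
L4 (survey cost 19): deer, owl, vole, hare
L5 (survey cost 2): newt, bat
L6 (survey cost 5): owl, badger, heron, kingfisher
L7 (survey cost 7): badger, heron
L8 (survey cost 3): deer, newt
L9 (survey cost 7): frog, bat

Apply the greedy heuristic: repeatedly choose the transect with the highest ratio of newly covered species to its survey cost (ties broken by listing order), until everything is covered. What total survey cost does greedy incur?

33

Pick 1: L5 adds 2 new (newt, bat) at survey cost 2 (ratio 2/2).
Pick 2: L6 adds 4 new (owl, badger, heron, kingfisher) at survey cost 5 (ratio 4/5).
Pick 3: L8 adds 1 new (deer) at survey cost 3 (ratio 1/3).
Pick 4: L3 adds 2 new (frog, hare) at survey cost 11 (ratio 2/11).
Pick 5: L2 adds 1 new (vole) at survey cost 12 (ratio 1/12).
Greedy total survey cost: 2 + 5 + 3 + 11 + 12 = 33. (The true optimum is 30, so greedy overshoots here.)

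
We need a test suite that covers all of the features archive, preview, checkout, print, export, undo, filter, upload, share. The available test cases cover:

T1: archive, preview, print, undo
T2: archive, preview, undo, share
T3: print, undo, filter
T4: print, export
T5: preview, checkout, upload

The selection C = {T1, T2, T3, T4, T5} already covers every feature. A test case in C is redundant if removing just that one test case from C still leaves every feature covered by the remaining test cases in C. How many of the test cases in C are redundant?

Drop T1: the rest still cover every feature — redundant.
Drop T2: share uncovered — not redundant.
Drop T3: filter uncovered — not redundant.
Drop T4: export uncovered — not redundant.
Drop T5: checkout, upload uncovered — not redundant.
1 redundant: T1.

1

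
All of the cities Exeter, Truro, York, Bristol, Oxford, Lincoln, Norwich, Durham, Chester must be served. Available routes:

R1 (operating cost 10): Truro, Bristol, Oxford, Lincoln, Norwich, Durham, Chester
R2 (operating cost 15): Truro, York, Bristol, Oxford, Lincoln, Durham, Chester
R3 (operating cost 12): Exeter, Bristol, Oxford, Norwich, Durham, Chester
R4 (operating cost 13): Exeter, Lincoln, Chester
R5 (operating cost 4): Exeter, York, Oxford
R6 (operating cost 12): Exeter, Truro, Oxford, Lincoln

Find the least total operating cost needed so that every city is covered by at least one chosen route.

14

R1, R5 cover every city at operating cost 10 + 4 = 14.
Any cover uses at least 2 routes; among all covering selections none totals below 14.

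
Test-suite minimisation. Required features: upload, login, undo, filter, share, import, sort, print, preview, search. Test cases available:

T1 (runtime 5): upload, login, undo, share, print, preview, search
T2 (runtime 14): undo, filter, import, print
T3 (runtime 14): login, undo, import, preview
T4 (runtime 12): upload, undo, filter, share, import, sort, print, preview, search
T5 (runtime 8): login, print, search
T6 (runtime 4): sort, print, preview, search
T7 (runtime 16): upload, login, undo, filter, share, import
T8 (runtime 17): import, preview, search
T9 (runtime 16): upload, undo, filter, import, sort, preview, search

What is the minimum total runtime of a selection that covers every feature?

T1, T4 cover every feature at runtime 5 + 12 = 17.
Any cover uses at least 2 test cases; among all covering selections none totals below 17.

17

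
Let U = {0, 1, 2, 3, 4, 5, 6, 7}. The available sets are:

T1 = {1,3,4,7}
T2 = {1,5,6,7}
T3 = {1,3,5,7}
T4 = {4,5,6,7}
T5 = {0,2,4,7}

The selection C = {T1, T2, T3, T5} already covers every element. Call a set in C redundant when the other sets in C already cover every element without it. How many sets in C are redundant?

Drop T1: the rest still cover every element — redundant.
Drop T2: 6 uncovered — not redundant.
Drop T3: the rest still cover every element — redundant.
Drop T5: 0, 2 uncovered — not redundant.
2 redundant: T1, T3.

2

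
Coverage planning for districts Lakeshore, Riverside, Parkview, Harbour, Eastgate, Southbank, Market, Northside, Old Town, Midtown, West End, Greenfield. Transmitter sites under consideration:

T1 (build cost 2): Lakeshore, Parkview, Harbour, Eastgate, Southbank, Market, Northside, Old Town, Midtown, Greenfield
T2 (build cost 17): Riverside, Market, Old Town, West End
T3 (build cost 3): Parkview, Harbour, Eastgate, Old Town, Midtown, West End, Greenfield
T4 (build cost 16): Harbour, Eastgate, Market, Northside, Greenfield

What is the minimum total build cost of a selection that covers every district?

19

T1, T2 cover every district at build cost 2 + 17 = 19.
Any cover uses at least 2 transmitter sites; among all covering selections none totals below 19.
Greedy by coverage-per-build cost would pick T1, T3, T2 for 22 — worse than the optimum 19.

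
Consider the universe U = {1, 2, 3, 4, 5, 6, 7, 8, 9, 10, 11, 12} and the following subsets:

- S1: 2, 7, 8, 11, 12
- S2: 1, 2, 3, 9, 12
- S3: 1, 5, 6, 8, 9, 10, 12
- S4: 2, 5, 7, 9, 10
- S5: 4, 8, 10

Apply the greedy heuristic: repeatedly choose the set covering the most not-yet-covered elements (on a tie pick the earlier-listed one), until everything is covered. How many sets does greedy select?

Pick 1: S3 covers 7 new elements (1, 5, 6, 8, 9, 10, 12).
Pick 2: S1 covers 3 new elements (2, 7, 11).
Pick 3: S2 covers 1 new elements (3).
Pick 4: S5 covers 1 new elements (4).
Greedy uses 4 sets.

4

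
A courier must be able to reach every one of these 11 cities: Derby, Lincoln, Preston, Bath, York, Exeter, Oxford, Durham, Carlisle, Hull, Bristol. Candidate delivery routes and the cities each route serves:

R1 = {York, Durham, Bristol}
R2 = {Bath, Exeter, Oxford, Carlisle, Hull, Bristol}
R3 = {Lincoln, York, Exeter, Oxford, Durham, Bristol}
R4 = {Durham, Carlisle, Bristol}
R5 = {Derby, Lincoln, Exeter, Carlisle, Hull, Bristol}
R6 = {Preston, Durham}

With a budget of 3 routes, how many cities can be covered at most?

10

Choosing R1, R2, R5 covers {Derby, Lincoln, Bath, York, Exeter, Oxford, Durham, Carlisle, Hull, Bristol} — 10 cities.
No choice of 3 routes does better; here Preston is left uncovered.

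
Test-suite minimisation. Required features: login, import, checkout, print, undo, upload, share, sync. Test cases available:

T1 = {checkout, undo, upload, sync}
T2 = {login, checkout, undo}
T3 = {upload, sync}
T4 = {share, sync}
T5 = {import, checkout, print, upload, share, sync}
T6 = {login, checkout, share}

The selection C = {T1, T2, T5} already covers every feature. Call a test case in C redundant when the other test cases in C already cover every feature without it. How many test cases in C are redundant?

Drop T1: the rest still cover every feature — redundant.
Drop T2: login uncovered — not redundant.
Drop T5: import, print, share uncovered — not redundant.
1 redundant: T1.

1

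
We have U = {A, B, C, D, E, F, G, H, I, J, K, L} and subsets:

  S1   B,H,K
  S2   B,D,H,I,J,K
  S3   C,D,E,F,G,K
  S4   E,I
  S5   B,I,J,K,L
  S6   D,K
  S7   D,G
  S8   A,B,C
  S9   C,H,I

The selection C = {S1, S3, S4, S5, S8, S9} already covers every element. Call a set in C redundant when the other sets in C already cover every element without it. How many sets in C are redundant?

3

Drop S1: the rest still cover every element — redundant.
Drop S3: D, F, G uncovered — not redundant.
Drop S4: the rest still cover every element — redundant.
Drop S5: J, L uncovered — not redundant.
Drop S8: A uncovered — not redundant.
Drop S9: the rest still cover every element — redundant.
3 redundant: S1, S4, S9.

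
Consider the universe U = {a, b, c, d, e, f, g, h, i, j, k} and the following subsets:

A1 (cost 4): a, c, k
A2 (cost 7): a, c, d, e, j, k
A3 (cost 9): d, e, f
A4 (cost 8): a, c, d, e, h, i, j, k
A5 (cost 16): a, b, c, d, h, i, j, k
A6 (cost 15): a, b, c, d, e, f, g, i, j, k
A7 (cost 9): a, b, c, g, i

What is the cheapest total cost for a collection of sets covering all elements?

23

A4, A6 cover every element at cost 8 + 15 = 23.
Any cover uses at least 2 sets; among all covering selections none totals below 23.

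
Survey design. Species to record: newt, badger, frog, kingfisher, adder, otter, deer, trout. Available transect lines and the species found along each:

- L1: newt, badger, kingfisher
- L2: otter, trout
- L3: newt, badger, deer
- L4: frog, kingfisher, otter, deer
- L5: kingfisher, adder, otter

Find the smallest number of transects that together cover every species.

4

L1, L2, L4, L5 together cover {newt, badger, frog, kingfisher, adder, otter, deer, trout} — every species.
No 3 of the 5 transects cover everything (all 10 triples fall short), so 4 is minimum.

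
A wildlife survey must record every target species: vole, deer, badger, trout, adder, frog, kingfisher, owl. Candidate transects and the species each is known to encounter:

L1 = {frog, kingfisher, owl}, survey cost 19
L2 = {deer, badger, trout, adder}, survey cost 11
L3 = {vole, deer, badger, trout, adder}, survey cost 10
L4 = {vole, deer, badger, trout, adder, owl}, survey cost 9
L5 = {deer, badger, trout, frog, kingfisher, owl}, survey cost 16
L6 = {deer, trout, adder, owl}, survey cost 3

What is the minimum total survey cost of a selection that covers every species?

25

L4, L5 cover every species at survey cost 9 + 16 = 25.
Any cover uses at least 2 transects; among all covering selections none totals below 25.
Greedy by coverage-per-survey cost would pick L6, L4, L5 for 28 — worse than the optimum 25.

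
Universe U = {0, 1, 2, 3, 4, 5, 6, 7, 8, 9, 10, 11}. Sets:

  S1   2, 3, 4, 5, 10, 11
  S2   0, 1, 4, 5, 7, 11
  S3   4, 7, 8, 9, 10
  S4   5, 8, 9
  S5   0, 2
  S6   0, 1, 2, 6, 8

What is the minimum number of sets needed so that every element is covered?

S1, S3, S6 together cover {0, 1, 2, 3, 4, 5, 6, 7, 8, 9, 10, 11} — every element.
No 2 of the 6 sets cover everything (all 15 pairs fall short), so 3 is minimum.

3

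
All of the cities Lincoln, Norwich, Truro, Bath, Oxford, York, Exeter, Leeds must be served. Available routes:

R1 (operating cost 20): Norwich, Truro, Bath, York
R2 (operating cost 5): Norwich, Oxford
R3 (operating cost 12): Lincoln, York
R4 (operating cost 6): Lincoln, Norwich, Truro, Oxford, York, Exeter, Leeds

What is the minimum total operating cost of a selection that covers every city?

26

R1, R4 cover every city at operating cost 20 + 6 = 26.
Any cover uses at least 2 routes; among all covering selections none totals below 26.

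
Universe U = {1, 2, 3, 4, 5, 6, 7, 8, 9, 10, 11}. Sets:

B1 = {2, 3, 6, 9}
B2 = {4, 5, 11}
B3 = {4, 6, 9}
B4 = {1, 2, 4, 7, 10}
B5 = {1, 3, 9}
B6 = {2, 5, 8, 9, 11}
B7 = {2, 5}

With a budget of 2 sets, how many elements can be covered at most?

Choosing B4, B6 covers {1, 2, 4, 5, 7, 8, 9, 10, 11} — 9 elements.
No choice of 2 sets does better; here 3, 6 are left uncovered.

9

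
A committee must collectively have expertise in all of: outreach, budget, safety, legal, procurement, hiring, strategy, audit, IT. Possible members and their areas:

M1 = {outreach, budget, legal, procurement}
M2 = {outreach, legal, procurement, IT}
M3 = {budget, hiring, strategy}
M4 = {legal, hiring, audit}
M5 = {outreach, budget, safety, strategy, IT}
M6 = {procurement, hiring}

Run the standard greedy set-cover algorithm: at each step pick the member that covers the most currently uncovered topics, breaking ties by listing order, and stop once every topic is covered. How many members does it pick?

3

Pick 1: M5 covers 5 new topics (outreach, budget, safety, strategy, IT).
Pick 2: M4 covers 3 new topics (legal, hiring, audit).
Pick 3: M1 covers 1 new topics (procurement).
Greedy uses 3 members.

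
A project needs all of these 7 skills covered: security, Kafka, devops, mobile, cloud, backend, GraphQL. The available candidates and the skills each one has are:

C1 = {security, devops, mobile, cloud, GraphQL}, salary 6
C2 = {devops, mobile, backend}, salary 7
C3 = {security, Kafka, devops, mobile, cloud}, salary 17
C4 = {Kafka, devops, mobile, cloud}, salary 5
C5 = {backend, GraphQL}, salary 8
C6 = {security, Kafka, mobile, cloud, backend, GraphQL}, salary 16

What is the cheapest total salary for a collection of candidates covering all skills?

18

C1, C2, C4 cover every skill at salary 6 + 7 + 5 = 18.
Any cover uses at least 2 candidates; among all covering selections none totals below 18.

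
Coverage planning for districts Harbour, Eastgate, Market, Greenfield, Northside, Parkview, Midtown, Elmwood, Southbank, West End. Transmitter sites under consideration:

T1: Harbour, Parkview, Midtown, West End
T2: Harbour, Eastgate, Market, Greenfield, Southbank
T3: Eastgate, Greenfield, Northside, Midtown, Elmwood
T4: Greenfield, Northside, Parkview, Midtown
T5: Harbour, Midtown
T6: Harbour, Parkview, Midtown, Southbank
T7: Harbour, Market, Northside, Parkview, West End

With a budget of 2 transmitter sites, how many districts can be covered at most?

Choosing T3, T7 covers {Harbour, Eastgate, Market, Greenfield, Northside, Parkview, Midtown, Elmwood, West End} — 9 districts.
No choice of 2 transmitter sites does better; here Southbank is left uncovered.

9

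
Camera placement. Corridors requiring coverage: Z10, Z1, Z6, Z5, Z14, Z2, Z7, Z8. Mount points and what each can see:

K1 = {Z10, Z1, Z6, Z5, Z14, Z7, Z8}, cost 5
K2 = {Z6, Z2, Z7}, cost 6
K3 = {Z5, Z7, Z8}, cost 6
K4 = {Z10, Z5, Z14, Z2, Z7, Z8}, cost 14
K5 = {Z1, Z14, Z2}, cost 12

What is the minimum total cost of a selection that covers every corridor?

K1, K2 cover every corridor at cost 5 + 6 = 11.
Any cover uses at least 2 camera mounts; among all covering selections none totals below 11.

11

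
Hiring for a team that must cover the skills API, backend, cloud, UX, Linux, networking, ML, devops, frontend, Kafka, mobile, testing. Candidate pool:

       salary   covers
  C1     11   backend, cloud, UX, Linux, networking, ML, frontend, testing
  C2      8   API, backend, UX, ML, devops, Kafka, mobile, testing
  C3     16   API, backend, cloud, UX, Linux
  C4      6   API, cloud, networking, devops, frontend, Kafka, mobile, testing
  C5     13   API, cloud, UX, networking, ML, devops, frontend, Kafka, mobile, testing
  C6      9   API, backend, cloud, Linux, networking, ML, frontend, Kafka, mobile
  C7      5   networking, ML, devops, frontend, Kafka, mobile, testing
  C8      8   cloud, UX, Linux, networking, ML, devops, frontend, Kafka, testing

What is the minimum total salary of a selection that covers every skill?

C2, C8 cover every skill at salary 8 + 8 = 16.
Any cover uses at least 2 candidates; among all covering selections none totals below 16.

16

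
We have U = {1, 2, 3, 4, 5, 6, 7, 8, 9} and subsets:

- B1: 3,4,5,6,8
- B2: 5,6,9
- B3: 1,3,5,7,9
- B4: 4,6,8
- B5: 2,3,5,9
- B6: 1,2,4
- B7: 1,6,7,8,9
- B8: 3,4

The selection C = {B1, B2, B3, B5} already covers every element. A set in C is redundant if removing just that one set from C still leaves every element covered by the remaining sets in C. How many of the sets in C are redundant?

Drop B1: 4, 8 uncovered — not redundant.
Drop B2: the rest still cover every element — redundant.
Drop B3: 1, 7 uncovered — not redundant.
Drop B5: 2 uncovered — not redundant.
1 redundant: B2.

1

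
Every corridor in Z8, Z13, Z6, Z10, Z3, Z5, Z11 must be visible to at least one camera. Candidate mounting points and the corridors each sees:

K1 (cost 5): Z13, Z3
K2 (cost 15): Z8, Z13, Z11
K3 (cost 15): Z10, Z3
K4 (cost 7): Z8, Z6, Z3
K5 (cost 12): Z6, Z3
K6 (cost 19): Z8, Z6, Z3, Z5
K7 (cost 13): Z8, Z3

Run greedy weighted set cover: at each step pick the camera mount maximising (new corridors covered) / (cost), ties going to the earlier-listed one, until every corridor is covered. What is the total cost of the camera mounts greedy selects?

Pick 1: K4 adds 3 new (Z8, Z6, Z3) at cost 7 (ratio 3/7).
Pick 2: K1 adds 1 new (Z13) at cost 5 (ratio 1/5).
Pick 3: K2 adds 1 new (Z11) at cost 15 (ratio 1/15).
Pick 4: K3 adds 1 new (Z10) at cost 15 (ratio 1/15).
Pick 5: K6 adds 1 new (Z5) at cost 19 (ratio 1/19).
Greedy total cost: 7 + 5 + 15 + 15 + 19 = 61. (The true optimum is 49, so greedy overshoots here.)

61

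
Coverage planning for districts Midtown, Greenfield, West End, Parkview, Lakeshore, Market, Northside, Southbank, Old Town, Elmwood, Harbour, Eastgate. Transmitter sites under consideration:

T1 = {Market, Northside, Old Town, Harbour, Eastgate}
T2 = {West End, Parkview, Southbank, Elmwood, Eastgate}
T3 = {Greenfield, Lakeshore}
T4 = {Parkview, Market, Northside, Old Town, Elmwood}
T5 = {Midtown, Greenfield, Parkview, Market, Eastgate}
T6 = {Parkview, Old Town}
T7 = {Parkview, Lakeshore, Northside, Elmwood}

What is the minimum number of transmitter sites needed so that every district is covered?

T1, T2, T3, T5 together cover {Midtown, Greenfield, West End, Parkview, Lakeshore, Market, Northside, Southbank, Old Town, Elmwood, Harbour, Eastgate} — every district.
No 3 of the 7 transmitter sites cover everything (all 35 triples fall short), so 4 is minimum.

4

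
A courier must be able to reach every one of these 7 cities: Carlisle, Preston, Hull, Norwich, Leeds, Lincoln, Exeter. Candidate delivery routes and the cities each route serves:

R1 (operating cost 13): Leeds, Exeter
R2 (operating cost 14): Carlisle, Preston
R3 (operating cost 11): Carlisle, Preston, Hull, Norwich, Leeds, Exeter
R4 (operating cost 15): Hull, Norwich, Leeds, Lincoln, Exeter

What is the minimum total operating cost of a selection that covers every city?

R3, R4 cover every city at operating cost 11 + 15 = 26.
Any cover uses at least 2 routes; among all covering selections none totals below 26.

26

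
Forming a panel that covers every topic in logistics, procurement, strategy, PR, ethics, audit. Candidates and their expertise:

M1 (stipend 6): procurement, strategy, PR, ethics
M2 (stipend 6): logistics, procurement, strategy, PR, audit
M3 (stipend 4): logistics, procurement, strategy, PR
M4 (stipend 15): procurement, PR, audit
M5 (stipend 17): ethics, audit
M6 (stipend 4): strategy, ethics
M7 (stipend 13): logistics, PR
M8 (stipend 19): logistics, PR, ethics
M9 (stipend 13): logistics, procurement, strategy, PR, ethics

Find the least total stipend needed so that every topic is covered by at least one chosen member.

M2, M6 cover every topic at stipend 6 + 4 = 10.
Any cover uses at least 2 members; among all covering selections none totals below 10.
Greedy by coverage-per-stipend would pick M3, M6, M2 for 14 — worse than the optimum 10.

10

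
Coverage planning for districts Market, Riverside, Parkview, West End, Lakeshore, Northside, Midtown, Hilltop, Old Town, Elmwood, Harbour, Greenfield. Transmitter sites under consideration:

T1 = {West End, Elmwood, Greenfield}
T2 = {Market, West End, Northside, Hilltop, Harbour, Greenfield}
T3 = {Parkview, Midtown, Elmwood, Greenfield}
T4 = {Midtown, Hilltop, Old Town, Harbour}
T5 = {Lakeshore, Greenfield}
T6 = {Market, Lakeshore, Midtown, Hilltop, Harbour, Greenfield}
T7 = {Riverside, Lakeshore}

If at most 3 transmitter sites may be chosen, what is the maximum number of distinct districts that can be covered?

11

Choosing T2, T3, T7 covers {Market, Riverside, Parkview, West End, Lakeshore, Northside, Midtown, Hilltop, Elmwood, Harbour, Greenfield} — 11 districts.
No choice of 3 transmitter sites does better; here Old Town is left uncovered.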